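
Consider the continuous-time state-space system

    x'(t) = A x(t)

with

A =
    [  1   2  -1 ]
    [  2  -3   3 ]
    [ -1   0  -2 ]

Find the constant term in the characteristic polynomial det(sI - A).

Expand det(sI - A) for the 3×3 matrix.
p(s) = s^3 + 4s^2 - 4s - 11.
(Check: constant term = det(-A) = (-1)^3 det A = -11; coefficient of s^2 = -tr A = 4.)
The constant term is -11.

-11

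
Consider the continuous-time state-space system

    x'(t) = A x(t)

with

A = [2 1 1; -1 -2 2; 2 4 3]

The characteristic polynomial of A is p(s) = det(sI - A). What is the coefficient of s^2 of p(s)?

Expand det(sI - A) for the 3×3 matrix.
p(s) = s^3 - 3s^2 - 13s + 21.
(Check: constant term = det(-A) = (-1)^3 det A = 21; coefficient of s^2 = -tr A = -3.)
The coefficient of s^2 is -3.

-3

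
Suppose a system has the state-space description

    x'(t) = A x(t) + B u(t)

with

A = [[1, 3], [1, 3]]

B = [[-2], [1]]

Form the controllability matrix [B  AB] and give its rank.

AB = [[1], [1]]
Controllability matrix C = [B  AB] = [[-2, 1], [1, 1]]
det(C) = (-2)·1 - 1·1 = -2 - 1 = -3 ≠ 0, so rank(C) = 2.
rank(C) = 2 = n, so the pair (A, B) is completely controllable.

2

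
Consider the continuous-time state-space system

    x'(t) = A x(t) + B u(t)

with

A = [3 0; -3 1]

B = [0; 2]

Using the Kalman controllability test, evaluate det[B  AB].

AB = [[0], [2]]
Controllability matrix C = [B  AB] = [[0, 0], [2, 2]]
det(C) = 0·2 - 0·2 = 0 - 0 = 0
Since det(C) = 0, rank(C) < 2 and the system is not completely controllable.

0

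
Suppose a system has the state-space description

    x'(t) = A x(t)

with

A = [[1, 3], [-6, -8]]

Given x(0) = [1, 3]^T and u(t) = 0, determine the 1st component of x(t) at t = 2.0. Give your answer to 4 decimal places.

0.0914

det(sI - A) = s^2 - (tr A)s + det A, with tr A = 1 + (-8) = -7 and det A = 1·(-8) - 3·(-6) = -8 - (-18) = 10.
So p(s) = det(sI - A) = s^2 + 7s + 10.
Factor s^2 + 7s + 10: two numbers with sum -7 and product 10 are -2 and -5, so s^2 + 7s + 10 = (s + 2)(s + 5).
Hence p(s) = (s + 2) (s + 5), with roots -5, -2.
The eigenvalues -5, -2 are distinct and real, so A is diagonalisable and x(t) = e^{At} x(0) = V diag(e^{λ_i t}) V^{-1} x(0), where the columns of V are the eigenvectors.
λ = -5: A - (-5)I = [[6, 3], [-6, -3]]. Row 1 gives 6·v1 + 3·v2 = 0, so take v_1 = [1, -2]^T.
λ = -2: A - (-2)I = [[3, 3], [-6, -6]]. Row 1 gives 3·v1 + 3·v2 = 0, so take v_2 = [1, -1]^T.
V = [v_1 v_2] = [[1, 1], [-2, -1]] has det V = 1, so V^{-1} = adj(V)/det V = [[-1, -1], [2, 1]].
Modal coordinates z(0) = V^{-1} x(0): (-1)·1 + (-1)·3 = -4; 2·1 + 1·3 = 5; so z(0) = [-4, 5]^T.
x_1(t) = Σ_i (v_i)_1 · z_i(0) · e^{λ_i t} (row 1 of V times the modal terms).
x_1(2.0) = 1·(-4)·e^{-5·2.0} + 1·5·e^{-2·2.0} = (-4)·0.000045 + 5·0.018316 = 0.0914.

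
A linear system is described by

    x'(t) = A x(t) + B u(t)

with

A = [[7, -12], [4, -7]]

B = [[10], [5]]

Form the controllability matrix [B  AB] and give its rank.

AB = [[10], [5]]
Controllability matrix C = [B  AB] = [[10, 10], [5, 5]]
Every column of C is a scalar multiple of column 1 = [10, 5] (multipliers 1, 1), so the columns span a one-dimensional space.
C ≠ 0, hence rank(C) = 1.
rank(C) = 1 < n = 2, so the pair (A, B) is not completely controllable.

1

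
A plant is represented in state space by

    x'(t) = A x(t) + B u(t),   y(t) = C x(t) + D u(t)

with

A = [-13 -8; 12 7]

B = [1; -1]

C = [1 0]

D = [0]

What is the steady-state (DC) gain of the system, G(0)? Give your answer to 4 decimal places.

0.2000

G(0) = C(-A)^{-1}B + D = -C A^{-1} B + D.
det A = 5, so A^{-1} = (1/5)·adj(A) = [[7/5, 8/5], [-12/5, -13/5]]
A^{-1} B = [-1/5, 1/5]^T
C A^{-1} B = -1/5
G(0) = D - C A^{-1} B = 0 - (-1/5) = 1/5 ≈ 0.2000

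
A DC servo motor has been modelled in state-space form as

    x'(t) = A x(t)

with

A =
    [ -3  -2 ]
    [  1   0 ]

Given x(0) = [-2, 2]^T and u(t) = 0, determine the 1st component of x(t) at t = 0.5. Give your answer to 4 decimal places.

det(sI - A) = s^2 - (tr A)s + det A, with tr A = (-3) + 0 = -3 and det A = (-3)·0 - (-2)·1 = 0 - (-2) = 2.
So p(s) = det(sI - A) = s^2 + 3s + 2.
Factor s^2 + 3s + 2: two numbers with sum -3 and product 2 are -1 and -2, so s^2 + 3s + 2 = (s + 1)(s + 2).
Hence p(s) = (s + 1) (s + 2), with roots -2, -1.
The eigenvalues -2, -1 are distinct and real, so A is diagonalisable and x(t) = e^{At} x(0) = V diag(e^{λ_i t}) V^{-1} x(0), where the columns of V are the eigenvectors.
λ = -2: A - (-2)I = [[-1, -2], [1, 2]]. Row 1 gives (-1)·v1 + (-2)·v2 = 0, so take v_1 = [2, -1]^T.
λ = -1: A - (-1)I = [[-2, -2], [1, 1]]. Row 1 gives (-2)·v1 + (-2)·v2 = 0, so take v_2 = [1, -1]^T.
V = [v_1 v_2] = [[2, 1], [-1, -1]] has det V = -1, so V^{-1} = adj(V)/det V = [[1, 1], [-1, -2]].
Modal coordinates z(0) = V^{-1} x(0): 1·(-2) + 1·2 = 0; (-1)·(-2) + (-2)·2 = -2; so z(0) = [0, -2]^T.
x_1(t) = Σ_i (v_i)_1 · z_i(0) · e^{λ_i t} (row 1 of V times the modal terms).
x_1(0.5) = 2·0·e^{-2·0.5} + 1·(-2)·e^{-1·0.5} = 0·0.367879 + (-2)·0.606531 = -1.2131.

-1.2131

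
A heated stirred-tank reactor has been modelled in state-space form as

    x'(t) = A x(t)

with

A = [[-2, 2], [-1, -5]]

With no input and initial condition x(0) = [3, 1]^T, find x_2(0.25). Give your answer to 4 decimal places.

det(sI - A) = s^2 - (tr A)s + det A, with tr A = (-2) + (-5) = -7 and det A = (-2)·(-5) - 2·(-1) = 10 - (-2) = 12.
So p(s) = det(sI - A) = s^2 + 7s + 12.
Factor s^2 + 7s + 12: two numbers with sum -7 and product 12 are -3 and -4, so s^2 + 7s + 12 = (s + 3)(s + 4).
Hence p(s) = (s + 3) (s + 4), with roots -4, -3.
The eigenvalues -4, -3 are distinct and real, so A is diagonalisable and x(t) = e^{At} x(0) = V diag(e^{λ_i t}) V^{-1} x(0), where the columns of V are the eigenvectors.
λ = -4: A - (-4)I = [[2, 2], [-1, -1]]. Row 1 gives 2·v1 + 2·v2 = 0, so take v_1 = [-1, 1]^T.
λ = -3: A - (-3)I = [[1, 2], [-1, -2]]. Row 1 gives 1·v1 + 2·v2 = 0, so take v_2 = [-2, 1]^T.
V = [v_1 v_2] = [[-1, -2], [1, 1]] has det V = 1, so V^{-1} = adj(V)/det V = [[1, 2], [-1, -1]].
Modal coordinates z(0) = V^{-1} x(0): 1·3 + 2·1 = 5; (-1)·3 + (-1)·1 = -4; so z(0) = [5, -4]^T.
x_2(t) = Σ_i (v_i)_2 · z_i(0) · e^{λ_i t} (row 2 of V times the modal terms).
x_2(0.25) = 1·5·e^{-4·0.25} + 1·(-4)·e^{-3·0.25} = 5·0.367879 + (-4)·0.472367 = -0.0501.

-0.0501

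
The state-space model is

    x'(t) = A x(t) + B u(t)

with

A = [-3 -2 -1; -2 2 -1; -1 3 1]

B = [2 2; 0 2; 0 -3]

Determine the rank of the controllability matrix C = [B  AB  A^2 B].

3

AB = [[-6, -7], [-4, 3], [-2, 1]]
A^2B = [[28, 14], [6, 19], [-8, 17]]
Controllability matrix C = [B  AB  A^2B] = [[2, 2, -6, -7, 28, 14], [0, 2, -4, 3, 6, 19], [0, -3, -2, 1, -8, 17]]
Take the 3×3 submatrix of C formed by columns 1, 2, 3: [[2, 2, -6], [0, 2, -4], [0, -3, -2]]. Its determinant is 2·(2·(-2) - (-4)·(-3)) - 2·(0·(-2) - (-4)·0) + (-6)·(0·(-3) - 2·0) = 2·(-16) - 2·0 + (-6)·0 = -32 ≠ 0.
So rank(C) ≥ 3; since C has 3 rows, rank(C) = 3.
rank(C) = 3 = n, so the pair (A, B) is completely controllable.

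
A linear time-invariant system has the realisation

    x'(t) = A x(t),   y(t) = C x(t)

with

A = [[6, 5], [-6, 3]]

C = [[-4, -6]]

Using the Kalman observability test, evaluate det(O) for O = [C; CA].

224

CA = [[12, -38]]
Observability matrix O = [C; CA] = [[-4, -6], [12, -38]]
det(O) = (-4)·(-38) - (-6)·12 = 152 - (-72) = 224
Since det(O) ≠ 0, rank(O) = 2 and the system is completely observable.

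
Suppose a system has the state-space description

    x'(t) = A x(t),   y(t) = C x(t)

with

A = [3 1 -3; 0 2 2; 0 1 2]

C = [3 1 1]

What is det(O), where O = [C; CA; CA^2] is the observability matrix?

CA = [[9, 6, -5]]
CA^2 = [[27, 16, -25]]
Observability matrix O = [C; CA; CA^2] = [[3, 1, 1], [9, 6, -5], [27, 16, -25]]
Expanding along the first row, det(O) = 3·(6·(-25) - (-5)·16) - 1·(9·(-25) - (-5)·27) + 1·(9·16 - 6·27) = 3·(-70) - 1·(-90) + 1·(-18) = -138
Since det(O) ≠ 0, rank(O) = 3 and the system is completely observable.

-138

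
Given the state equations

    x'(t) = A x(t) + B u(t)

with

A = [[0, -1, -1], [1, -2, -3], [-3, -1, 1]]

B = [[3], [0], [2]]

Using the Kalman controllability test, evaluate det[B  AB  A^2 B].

AB = [[-2], [-3], [-7]]
A^2B = [[10], [25], [2]]
Controllability matrix C = [B  AB  A^2B] = [[3, -2, 10], [0, -3, 25], [2, -7, 2]]
Expanding along the first row, det(C) = 3·((-3)·2 - 25·(-7)) - (-2)·(0·2 - 25·2) + 10·(0·(-7) - (-3)·2) = 3·169 - (-2)·(-50) + 10·6 = 467
Since det(C) ≠ 0, rank(C) = 3 and the system is completely controllable.

467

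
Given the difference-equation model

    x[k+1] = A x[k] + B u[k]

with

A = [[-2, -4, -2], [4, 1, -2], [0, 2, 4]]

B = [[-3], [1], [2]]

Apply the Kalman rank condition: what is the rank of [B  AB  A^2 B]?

AB = [[-2], [-15], [10]]
A^2B = [[44], [-43], [10]]
Controllability matrix C = [B  AB  A^2B] = [[-3, -2, 44], [1, -15, -43], [2, 10, 10]]
det(C) = (-3)·((-15)·10 - (-43)·10) - (-2)·(1·10 - (-43)·2) + 44·(1·10 - (-15)·2) = (-3)·280 - (-2)·96 + 44·40 = 1112 ≠ 0, so rank(C) = 3.
rank(C) = 3 = n, so the pair (A, B) is completely controllable.

3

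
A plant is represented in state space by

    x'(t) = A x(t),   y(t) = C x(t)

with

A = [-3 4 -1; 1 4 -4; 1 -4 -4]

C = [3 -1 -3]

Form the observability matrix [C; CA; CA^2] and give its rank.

3

CA = [[-13, 20, 13]]
CA^2 = [[72, -24, -119]]
Observability matrix O = [C; CA; CA^2] = [[3, -1, -3], [-13, 20, 13], [72, -24, -119]]
det(O) = 3·(20·(-119) - 13·(-24)) - (-1)·((-13)·(-119) - 13·72) + (-3)·((-13)·(-24) - 20·72) = 3·(-2068) - (-1)·611 + (-3)·(-1128) = -2209 ≠ 0, so rank(O) = 3.
rank(O) = 3 = n, so the pair (A, C) is completely observable.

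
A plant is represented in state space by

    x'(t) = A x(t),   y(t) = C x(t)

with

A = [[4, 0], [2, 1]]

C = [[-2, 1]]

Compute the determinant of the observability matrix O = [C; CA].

4

CA = [[-6, 1]]
Observability matrix O = [C; CA] = [[-2, 1], [-6, 1]]
det(O) = (-2)·1 - 1·(-6) = -2 - (-6) = 4
Since det(O) ≠ 0, rank(O) = 2 and the system is completely observable.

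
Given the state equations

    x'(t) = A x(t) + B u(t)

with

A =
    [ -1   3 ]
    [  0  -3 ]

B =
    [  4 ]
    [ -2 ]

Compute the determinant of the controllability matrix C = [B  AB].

4

AB = [[-10], [6]]
Controllability matrix C = [B  AB] = [[4, -10], [-2, 6]]
det(C) = 4·6 - (-10)·(-2) = 24 - 20 = 4
Since det(C) ≠ 0, rank(C) = 2 and the system is completely controllable.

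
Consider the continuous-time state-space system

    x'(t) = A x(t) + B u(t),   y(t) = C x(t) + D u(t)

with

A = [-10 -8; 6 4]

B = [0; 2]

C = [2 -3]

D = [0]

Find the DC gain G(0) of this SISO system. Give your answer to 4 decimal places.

G(0) = C(-A)^{-1}B + D = -C A^{-1} B + D.
det A = 8, so A^{-1} = (1/8)·adj(A) = [[1/2, 1], [-3/4, -5/4]]
A^{-1} B = [2, -5/2]^T
C A^{-1} B = 23/2
G(0) = D - C A^{-1} B = 0 - (23/2) = -23/2 ≈ -11.5000

-11.5000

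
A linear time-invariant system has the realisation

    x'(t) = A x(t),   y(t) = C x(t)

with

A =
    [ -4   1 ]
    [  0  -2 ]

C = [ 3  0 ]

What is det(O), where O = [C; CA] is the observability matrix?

9

CA = [[-12, 3]]
Observability matrix O = [C; CA] = [[3, 0], [-12, 3]]
det(O) = 3·3 - 0·(-12) = 9 - 0 = 9
Since det(O) ≠ 0, rank(O) = 2 and the system is completely observable.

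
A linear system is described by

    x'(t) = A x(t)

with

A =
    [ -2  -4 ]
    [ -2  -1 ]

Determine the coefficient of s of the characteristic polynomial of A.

For a 2×2 matrix, det(sI - A) = s^2 - (tr A)s + det A.
tr A = -3, det A = -6.
So p(s) = s^2 + 3s - 6.
The coefficient of s is 3.

3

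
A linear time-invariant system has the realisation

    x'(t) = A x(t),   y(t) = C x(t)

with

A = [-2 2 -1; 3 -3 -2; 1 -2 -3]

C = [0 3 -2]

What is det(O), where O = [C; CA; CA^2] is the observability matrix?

CA = [[7, -5, 0]]
CA^2 = [[-29, 29, 3]]
Observability matrix O = [C; CA; CA^2] = [[0, 3, -2], [7, -5, 0], [-29, 29, 3]]
Expanding along the first row, det(O) = 0·((-5)·3 - 0·29) - 3·(7·3 - 0·(-29)) + (-2)·(7·29 - (-5)·(-29)) = 0·(-15) - 3·21 + (-2)·58 = -179
Since det(O) ≠ 0, rank(O) = 3 and the system is completely observable.

-179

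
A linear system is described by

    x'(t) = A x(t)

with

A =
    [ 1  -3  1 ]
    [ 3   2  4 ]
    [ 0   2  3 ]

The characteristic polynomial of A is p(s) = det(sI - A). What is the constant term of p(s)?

Expand det(sI - A) for the 3×3 matrix.
p(s) = s^3 - 6s^2 + 12s - 31.
(Check: constant term = det(-A) = (-1)^3 det A = -31; coefficient of s^2 = -tr A = -6.)
The constant term is -31.

-31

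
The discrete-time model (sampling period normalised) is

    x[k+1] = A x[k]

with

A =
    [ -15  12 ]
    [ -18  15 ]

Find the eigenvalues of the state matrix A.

det(zI - A) = z^2 - (tr A)z + det A, with tr A = (-15) + 15 = 0 and det A = (-15)·15 - 12·(-18) = -225 - (-216) = -9.
So p(z) = det(zI - A) = z^2 - 9.
Factor z^2 - 9: two numbers with sum 0 and product -9 are 3 and -3, so z^2 - 9 = (z - 3)(z + 3).
Hence p(z) = (z - 3) (z + 3), with roots -3, 3.

-3, 3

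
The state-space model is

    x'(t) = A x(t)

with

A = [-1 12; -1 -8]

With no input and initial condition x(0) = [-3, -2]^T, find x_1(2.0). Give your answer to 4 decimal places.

-0.0106

det(sI - A) = s^2 - (tr A)s + det A, with tr A = (-1) + (-8) = -9 and det A = (-1)·(-8) - 12·(-1) = 8 - (-12) = 20.
So p(s) = det(sI - A) = s^2 + 9s + 20.
Factor s^2 + 9s + 20: two numbers with sum -9 and product 20 are -4 and -5, so s^2 + 9s + 20 = (s + 4)(s + 5).
Hence p(s) = (s + 4) (s + 5), with roots -5, -4.
The eigenvalues -5, -4 are distinct and real, so A is diagonalisable and x(t) = e^{At} x(0) = V diag(e^{λ_i t}) V^{-1} x(0), where the columns of V are the eigenvectors.
λ = -5: A - (-5)I = [[4, 12], [-1, -3]]. Row 1 gives 4·v1 + 12·v2 = 0, so take v_1 = [3, -1]^T.
λ = -4: A - (-4)I = [[3, 12], [-1, -4]]. Row 1 gives 3·v1 + 12·v2 = 0, so take v_2 = [4, -1]^T.
V = [v_1 v_2] = [[3, 4], [-1, -1]] has det V = 1, so V^{-1} = adj(V)/det V = [[-1, -4], [1, 3]].
Modal coordinates z(0) = V^{-1} x(0): (-1)·(-3) + (-4)·(-2) = 11; 1·(-3) + 3·(-2) = -9; so z(0) = [11, -9]^T.
x_1(t) = Σ_i (v_i)_1 · z_i(0) · e^{λ_i t} (row 1 of V times the modal terms).
x_1(2.0) = 3·11·e^{-5·2.0} + 4·(-9)·e^{-4·2.0} = 33·0.000045 + (-36)·0.000335 = -0.0106.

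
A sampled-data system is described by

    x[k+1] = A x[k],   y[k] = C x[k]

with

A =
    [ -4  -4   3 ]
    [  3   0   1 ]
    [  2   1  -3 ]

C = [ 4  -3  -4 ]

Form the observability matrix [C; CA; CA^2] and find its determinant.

CA = [[-33, -20, 21]]
CA^2 = [[114, 153, -182]]
Observability matrix O = [C; CA; CA^2] = [[4, -3, -4], [-33, -20, 21], [114, 153, -182]]
Expanding along the first row, det(O) = 4·((-20)·(-182) - 21·153) - (-3)·((-33)·(-182) - 21·114) + (-4)·((-33)·153 - (-20)·114) = 4·427 - (-3)·3612 + (-4)·(-2769) = 23620
Since det(O) ≠ 0, rank(O) = 3 and the system is completely observable.

23620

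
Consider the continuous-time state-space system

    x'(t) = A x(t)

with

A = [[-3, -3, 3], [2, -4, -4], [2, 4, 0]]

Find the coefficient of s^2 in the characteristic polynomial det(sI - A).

7

Expand det(sI - A) for the 3×3 matrix.
p(s) = s^3 + 7s^2 + 28s - 24.
(Check: constant term = det(-A) = (-1)^3 det A = -24; coefficient of s^2 = -tr A = 7.)
The coefficient of s^2 is 7.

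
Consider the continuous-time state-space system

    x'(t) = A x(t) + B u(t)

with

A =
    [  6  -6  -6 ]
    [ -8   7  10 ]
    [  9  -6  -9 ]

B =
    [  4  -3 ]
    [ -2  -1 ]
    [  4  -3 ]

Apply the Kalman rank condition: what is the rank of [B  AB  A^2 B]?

2

AB = [[12, 6], [-6, -13], [12, 6]]
A^2B = [[36, 78], [-18, -79], [36, 78]]
Controllability matrix C = [B  AB  A^2B] = [[4, -3, 12, 6, 36, 78], [-2, -1, -6, -13, -18, -79], [4, -3, 12, 6, 36, 78]]
The rows r1, r2, r3 of C are linearly dependent: -r1 + r3 = 0 (check each entry), so rank(C) ≤ 2.
The 2×2 minor from rows 1, 2, columns 1, 2 is 4·(-1) - (-3)·(-2) = -4 - 6 = -10 ≠ 0, so rank(C) = 2.
rank(C) = 2 < n = 3, so the pair (A, B) is not completely controllable.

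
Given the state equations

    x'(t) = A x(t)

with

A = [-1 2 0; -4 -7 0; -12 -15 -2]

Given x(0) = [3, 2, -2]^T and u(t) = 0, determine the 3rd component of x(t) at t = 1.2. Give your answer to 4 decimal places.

det(sI - A) = s^3 - (tr A)s^2 + (M11 + M22 + M33)s - det A, where Mii is the 2×2 principal minor of A obtained by deleting row i and column i.
tr A = (-1) + (-7) + (-2) = -10; M11 = (-7)·(-2) - 0·(-15) = 14 - 0 = 14; M22 = (-1)·(-2) - 0·(-12) = 2 - 0 = 2; M33 = (-1)·(-7) - 2·(-4) = 7 - (-8) = 15; sum of minors = 31.
det A = (-1)·((-7)·(-2) - 0·(-15)) - 2·((-4)·(-2) - 0·(-12)) + 0·((-4)·(-15) - (-7)·(-12)) = (-1)·14 - 2·8 + 0·(-24) = -30.
So p(s) = det(sI - A) = s^3 + 10s^2 + 31s + 30.
Rational-root test: any integer root divides 30. Testing small divisors, s = -2 works: p(-2) = -8 + 40 + (-62) + 30 = 0, so (s + 2) is a factor.
Dividing, p(s) = (s + 2)(s^2 + 8s + 15).
Factor s^2 + 8s + 15: two numbers with sum -8 and product 15 are -3 and -5, so s^2 + 8s + 15 = (s + 3)(s + 5).
Hence p(s) = (s + 2) (s + 3) (s + 5), with roots -5, -3, -2.
The eigenvalues -5, -3, -2 are distinct and real, so A is diagonalisable and x(t) = e^{At} x(0) = V diag(e^{λ_i t}) V^{-1} x(0), where the columns of V are the eigenvectors.
λ = -5: A - (-5)I = [[4, 2, 0], [-4, -2, 0], [-12, -15, 3]]. v must be orthogonal to every row; (row 1) × (row 3) = [6, -12, -36], so take v_1 = [-1, 2, 6]^T.
λ = -3: A - (-3)I = [[2, 2, 0], [-4, -4, 0], [-12, -15, 1]]. v must be orthogonal to every row; (row 1) × (row 3) = [2, -2, -6], so take v_2 = [-1, 1, 3]^T.
λ = -2: A - (-2)I = [[1, 2, 0], [-4, -5, 0], [-12, -15, 0]]. v must be orthogonal to every row; (row 1) × (row 2) = [0, 0, 3], so take v_3 = [0, 0, 1]^T.
V = [v_1 v_2 v_3] = [[-1, -1, 0], [2, 1, 0], [6, 3, 1]] has det V = 1, so V^{-1} = adj(V)/det V = [[1, 1, 0], [-2, -1, 0], [0, -3, 1]].
Modal coordinates z(0) = V^{-1} x(0): 1·3 + 1·2 + 0·(-2) = 5; (-2)·3 + (-1)·2 + 0·(-2) = -8; 0·3 + (-3)·2 + 1·(-2) = -8; so z(0) = [5, -8, -8]^T.
x_3(t) = Σ_i (v_i)_3 · z_i(0) · e^{λ_i t} (row 3 of V times the modal terms).
x_3(1.2) = 6·5·e^{-5·1.2} + 3·(-8)·e^{-3·1.2} + 1·(-8)·e^{-2·1.2} = 30·0.002479 + (-24)·0.027324 + (-8)·0.090718 = -1.3072.

-1.3072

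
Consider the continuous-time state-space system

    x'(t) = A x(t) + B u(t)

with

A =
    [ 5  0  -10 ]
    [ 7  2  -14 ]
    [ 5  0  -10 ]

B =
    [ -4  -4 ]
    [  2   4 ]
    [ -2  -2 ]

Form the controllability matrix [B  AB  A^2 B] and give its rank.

AB = [[0, 0], [4, 8], [0, 0]]
A^2B = [[0, 0], [8, 16], [0, 0]]
Controllability matrix C = [B  AB  A^2B] = [[-4, -4, 0, 0, 0, 0], [2, 4, 4, 8, 8, 16], [-2, -2, 0, 0, 0, 0]]
The rows r1, r2, r3 of C are linearly dependent: -r1 + 2·r3 = 0 (check each entry), so rank(C) ≤ 2.
The 2×2 minor from rows 1, 2, columns 1, 2 is (-4)·4 - (-4)·2 = -16 - (-8) = -8 ≠ 0, so rank(C) = 2.
rank(C) = 2 < n = 3, so the pair (A, B) is not completely controllable.

2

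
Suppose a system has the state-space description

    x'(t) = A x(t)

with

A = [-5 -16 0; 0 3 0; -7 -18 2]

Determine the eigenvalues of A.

-5, 2, 3

det(sI - A) = s^3 - (tr A)s^2 + (M11 + M22 + M33)s - det A, where Mii is the 2×2 principal minor of A obtained by deleting row i and column i.
tr A = (-5) + 3 + 2 = 0; M11 = 3·2 - 0·(-18) = 6 - 0 = 6; M22 = (-5)·2 - 0·(-7) = -10 - 0 = -10; M33 = (-5)·3 - (-16)·0 = -15 - 0 = -15; sum of minors = -19.
det A = (-5)·(3·2 - 0·(-18)) - (-16)·(0·2 - 0·(-7)) + 0·(0·(-18) - 3·(-7)) = (-5)·6 - (-16)·0 + 0·21 = -30.
So p(s) = det(sI - A) = s^3 - 19s + 30.
Rational-root test: any integer root divides 30. Testing small divisors, s = 2 works: p(2) = 8 + 0 + (-38) + 30 = 0, so (s - 2) is a factor.
Dividing, p(s) = (s - 2)(s^2 + 2s - 15).
Factor s^2 + 2s - 15: two numbers with sum -2 and product -15 are 3 and -5, so s^2 + 2s - 15 = (s - 3)(s + 5).
Hence p(s) = (s - 3) (s - 2) (s + 5), with roots -5, 2, 3.
At least one eigenvalue has non-negative real part, so the system is not asymptotically stable.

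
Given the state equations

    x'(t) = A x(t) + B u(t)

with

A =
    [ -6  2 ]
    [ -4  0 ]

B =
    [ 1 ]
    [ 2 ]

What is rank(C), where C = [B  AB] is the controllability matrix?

AB = [[-2], [-4]]
Controllability matrix C = [B  AB] = [[1, -2], [2, -4]]
Every column of C is a scalar multiple of column 1 = [1, 2] (multipliers 1, -2), so the columns span a one-dimensional space.
C ≠ 0, hence rank(C) = 1.
rank(C) = 1 < n = 2, so the pair (A, B) is not completely controllable.

1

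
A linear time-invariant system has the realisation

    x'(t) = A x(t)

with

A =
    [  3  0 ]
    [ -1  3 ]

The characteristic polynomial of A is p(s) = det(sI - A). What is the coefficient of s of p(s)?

For a 2×2 matrix, det(sI - A) = s^2 - (tr A)s + det A.
tr A = 6, det A = 9.
So p(s) = s^2 - 6s + 9.
The coefficient of s is -6.

-6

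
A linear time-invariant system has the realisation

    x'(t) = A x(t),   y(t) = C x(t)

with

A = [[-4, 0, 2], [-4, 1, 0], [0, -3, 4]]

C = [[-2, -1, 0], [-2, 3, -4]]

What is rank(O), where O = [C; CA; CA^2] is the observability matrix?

CA = [[12, -1, -4], [-4, 15, -20]]
CA^2 = [[-44, 11, 8], [-44, 75, -88]]
Observability matrix O = [C; CA; CA^2] = [[-2, -1, 0], [-2, 3, -4], [12, -1, -4], [-4, 15, -20], [-44, 11, 8], [-44, 75, -88]]
Take the 3×3 submatrix of O formed by rows 1, 2, 3: [[-2, -1, 0], [-2, 3, -4], [12, -1, -4]]. Its determinant is (-2)·(3·(-4) - (-4)·(-1)) - (-1)·((-2)·(-4) - (-4)·12) + 0·((-2)·(-1) - 3·12) = (-2)·(-16) - (-1)·56 + 0·(-34) = 88 ≠ 0.
So rank(O) ≥ 3; since O has 3 columns, rank(O) = 3.
rank(O) = 3 = n, so the pair (A, C) is completely observable.

3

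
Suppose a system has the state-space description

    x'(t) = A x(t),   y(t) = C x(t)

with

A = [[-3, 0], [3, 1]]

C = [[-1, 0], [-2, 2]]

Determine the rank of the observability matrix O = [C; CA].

2

CA = [[3, 0], [12, 2]]
Observability matrix O = [C; CA] = [[-1, 0], [-2, 2], [3, 0], [12, 2]]
Take the 2×2 submatrix of O formed by rows 1, 2: [[-1, 0], [-2, 2]]. Its determinant is (-1)·2 - 0·(-2) = -2 - 0 = -2 ≠ 0.
So rank(O) ≥ 2; since O has 2 columns, rank(O) = 2.
rank(O) = 2 = n, so the pair (A, C) is completely observable.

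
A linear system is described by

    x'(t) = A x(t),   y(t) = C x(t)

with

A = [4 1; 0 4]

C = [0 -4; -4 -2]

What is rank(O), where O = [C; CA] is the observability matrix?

2

CA = [[0, -16], [-16, -12]]
Observability matrix O = [C; CA] = [[0, -4], [-4, -2], [0, -16], [-16, -12]]
Take the 2×2 submatrix of O formed by rows 1, 2: [[0, -4], [-4, -2]]. Its determinant is 0·(-2) - (-4)·(-4) = 0 - 16 = -16 ≠ 0.
So rank(O) ≥ 2; since O has 2 columns, rank(O) = 2.
rank(O) = 2 = n, so the pair (A, C) is completely observable.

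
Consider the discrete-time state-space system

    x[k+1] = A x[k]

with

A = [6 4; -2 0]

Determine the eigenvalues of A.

det(zI - A) = z^2 - (tr A)z + det A, with tr A = 6 + 0 = 6 and det A = 6·0 - 4·(-2) = 0 - (-8) = 8.
So p(z) = det(zI - A) = z^2 - 6z + 8.
Factor z^2 - 6z + 8: two numbers with sum 6 and product 8 are 4 and 2, so z^2 - 6z + 8 = (z - 4)(z - 2).
Hence p(z) = (z - 4) (z - 2), with roots 2, 4.

2, 4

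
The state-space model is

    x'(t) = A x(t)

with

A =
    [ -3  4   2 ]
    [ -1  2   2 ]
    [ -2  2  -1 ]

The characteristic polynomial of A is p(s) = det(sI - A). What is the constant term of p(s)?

Expand det(sI - A) for the 3×3 matrix.
p(s) = s^3 + 2s^2 - s - 2.
(Check: constant term = det(-A) = (-1)^3 det A = -2; coefficient of s^2 = -tr A = 2.)
The constant term is -2.

-2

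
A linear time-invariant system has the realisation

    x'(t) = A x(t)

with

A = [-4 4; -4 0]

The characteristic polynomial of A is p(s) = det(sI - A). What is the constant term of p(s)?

16

For a 2×2 matrix, det(sI - A) = s^2 - (tr A)s + det A.
tr A = -4, det A = 16.
So p(s) = s^2 + 4s + 16.
The constant term is 16.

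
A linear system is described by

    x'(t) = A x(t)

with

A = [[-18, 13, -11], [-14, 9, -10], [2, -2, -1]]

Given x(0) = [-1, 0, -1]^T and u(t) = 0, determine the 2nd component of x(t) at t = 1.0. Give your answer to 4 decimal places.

det(sI - A) = s^3 - (tr A)s^2 + (M11 + M22 + M33)s - det A, where Mii is the 2×2 principal minor of A obtained by deleting row i and column i.
tr A = (-18) + 9 + (-1) = -10; M11 = 9·(-1) - (-10)·(-2) = -9 - 20 = -29; M22 = (-18)·(-1) - (-11)·2 = 18 - (-22) = 40; M33 = (-18)·9 - 13·(-14) = -162 - (-182) = 20; sum of minors = 31.
det A = (-18)·(9·(-1) - (-10)·(-2)) - 13·((-14)·(-1) - (-10)·2) + (-11)·((-14)·(-2) - 9·2) = (-18)·(-29) - 13·34 + (-11)·10 = -30.
So p(s) = det(sI - A) = s^3 + 10s^2 + 31s + 30.
Rational-root test: any integer root divides 30. Testing small divisors, s = -2 works: p(-2) = -8 + 40 + (-62) + 30 = 0, so (s + 2) is a factor.
Dividing, p(s) = (s + 2)(s^2 + 8s + 15).
Factor s^2 + 8s + 15: two numbers with sum -8 and product 15 are -3 and -5, so s^2 + 8s + 15 = (s + 3)(s + 5).
Hence p(s) = (s + 2) (s + 3) (s + 5), with roots -5, -3, -2.
The eigenvalues -5, -3, -2 are distinct and real, so A is diagonalisable and x(t) = e^{At} x(0) = V diag(e^{λ_i t}) V^{-1} x(0), where the columns of V are the eigenvectors.
λ = -5: A - (-5)I = [[-13, 13, -11], [-14, 14, -10], [2, -2, 4]]. v must be orthogonal to every row; (row 1) × (row 2) = [24, 24, 0], so take v_1 = [1, 1, 0]^T.
λ = -3: A - (-3)I = [[-15, 13, -11], [-14, 12, -10], [2, -2, 2]]. v must be orthogonal to every row; (row 1) × (row 2) = [2, 4, 2], so take v_2 = [1, 2, 1]^T.
λ = -2: A - (-2)I = [[-16, 13, -11], [-14, 11, -10], [2, -2, 1]]. v must be orthogonal to every row; (row 1) × (row 2) = [-9, -6, 6], so take v_3 = [-3, -2, 2]^T.
V = [v_1 v_2 v_3] = [[1, 1, -3], [1, 2, -2], [0, 1, 2]] has det V = 1, so V^{-1} = adj(V)/det V = [[6, -5, 4], [-2, 2, -1], [1, -1, 1]].
Modal coordinates z(0) = V^{-1} x(0): 6·(-1) + (-5)·0 + 4·(-1) = -10; (-2)·(-1) + 2·0 + (-1)·(-1) = 3; 1·(-1) + (-1)·0 + 1·(-1) = -2; so z(0) = [-10, 3, -2]^T.
x_2(t) = Σ_i (v_i)_2 · z_i(0) · e^{λ_i t} (row 2 of V times the modal terms).
x_2(1.0) = 1·(-10)·e^{-5·1.0} + 2·3·e^{-3·1.0} + (-2)·(-2)·e^{-2·1.0} = (-10)·0.006738 + 6·0.049787 + 4·0.135335 = 0.7727.

0.7727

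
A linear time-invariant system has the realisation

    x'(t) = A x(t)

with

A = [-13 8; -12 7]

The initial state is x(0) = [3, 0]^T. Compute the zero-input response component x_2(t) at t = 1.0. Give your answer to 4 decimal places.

det(sI - A) = s^2 - (tr A)s + det A, with tr A = (-13) + 7 = -6 and det A = (-13)·7 - 8·(-12) = -91 - (-96) = 5.
So p(s) = det(sI - A) = s^2 + 6s + 5.
Factor s^2 + 6s + 5: two numbers with sum -6 and product 5 are -1 and -5, so s^2 + 6s + 5 = (s + 1)(s + 5).
Hence p(s) = (s + 1) (s + 5), with roots -5, -1.
The eigenvalues -5, -1 are distinct and real, so A is diagonalisable and x(t) = e^{At} x(0) = V diag(e^{λ_i t}) V^{-1} x(0), where the columns of V are the eigenvectors.
λ = -5: A - (-5)I = [[-8, 8], [-12, 12]]. Row 1 gives (-8)·v1 + 8·v2 = 0, so take v_1 = [1, 1]^T.
λ = -1: A - (-1)I = [[-12, 8], [-12, 8]]. Row 1 gives (-12)·v1 + 8·v2 = 0, so take v_2 = [-2, -3]^T.
V = [v_1 v_2] = [[1, -2], [1, -3]] has det V = -1, so V^{-1} = adj(V)/det V = [[3, -2], [1, -1]].
Modal coordinates z(0) = V^{-1} x(0): 3·3 + (-2)·0 = 9; 1·3 + (-1)·0 = 3; so z(0) = [9, 3]^T.
x_2(t) = Σ_i (v_i)_2 · z_i(0) · e^{λ_i t} (row 2 of V times the modal terms).
x_2(1.0) = 1·9·e^{-5·1.0} + (-3)·3·e^{-1·1.0} = 9·0.006738 + (-9)·0.367879 = -3.2503.

-3.2503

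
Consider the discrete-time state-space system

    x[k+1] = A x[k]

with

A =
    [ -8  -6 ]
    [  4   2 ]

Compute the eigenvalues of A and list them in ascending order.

-4, -2

det(zI - A) = z^2 - (tr A)z + det A, with tr A = (-8) + 2 = -6 and det A = (-8)·2 - (-6)·4 = -16 - (-24) = 8.
So p(z) = det(zI - A) = z^2 + 6z + 8.
Factor z^2 + 6z + 8: two numbers with sum -6 and product 8 are -2 and -4, so z^2 + 6z + 8 = (z + 2)(z + 4).
Hence p(z) = (z + 2) (z + 4), with roots -4, -2.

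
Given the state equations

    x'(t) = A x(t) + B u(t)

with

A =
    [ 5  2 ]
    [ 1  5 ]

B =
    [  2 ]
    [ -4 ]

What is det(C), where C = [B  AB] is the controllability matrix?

-28

AB = [[2], [-18]]
Controllability matrix C = [B  AB] = [[2, 2], [-4, -18]]
det(C) = 2·(-18) - 2·(-4) = -36 - (-8) = -28
Since det(C) ≠ 0, rank(C) = 2 and the system is completely controllable.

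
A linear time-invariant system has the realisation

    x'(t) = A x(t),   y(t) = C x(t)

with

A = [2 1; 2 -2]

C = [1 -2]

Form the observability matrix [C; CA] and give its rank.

2

CA = [[-2, 5]]
Observability matrix O = [C; CA] = [[1, -2], [-2, 5]]
det(O) = 1·5 - (-2)·(-2) = 5 - 4 = 1 ≠ 0, so rank(O) = 2.
rank(O) = 2 = n, so the pair (A, C) is completely observable.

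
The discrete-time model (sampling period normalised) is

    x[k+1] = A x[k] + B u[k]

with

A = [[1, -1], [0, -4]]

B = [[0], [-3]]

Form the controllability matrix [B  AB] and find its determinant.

9

AB = [[3], [12]]
Controllability matrix C = [B  AB] = [[0, 3], [-3, 12]]
det(C) = 0·12 - 3·(-3) = 0 - (-9) = 9
Since det(C) ≠ 0, rank(C) = 2 and the system is completely controllable.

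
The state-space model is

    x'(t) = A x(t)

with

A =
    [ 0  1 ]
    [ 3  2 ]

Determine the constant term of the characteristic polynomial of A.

-3

For a 2×2 matrix, det(sI - A) = s^2 - (tr A)s + det A.
tr A = 2, det A = -3.
So p(s) = s^2 - 2s - 3.
The constant term is -3.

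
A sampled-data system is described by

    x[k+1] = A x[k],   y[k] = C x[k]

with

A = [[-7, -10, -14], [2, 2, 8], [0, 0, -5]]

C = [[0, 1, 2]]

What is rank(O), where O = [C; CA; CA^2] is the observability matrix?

CA = [[2, 2, -2]]
CA^2 = [[-10, -16, -2]]
Observability matrix O = [C; CA; CA^2] = [[0, 1, 2], [2, 2, -2], [-10, -16, -2]]
The columns c1, c2, c3 of O are linearly dependent: 3·c1 - 2·c2 + c3 = 0 (check each entry), so rank(O) ≤ 2.
The 2×2 minor from rows 1, 2, columns 1, 2 is 0·2 - 1·2 = 0 - 2 = -2 ≠ 0, so rank(O) = 2.
rank(O) = 2 < n = 3, so the pair (A, C) is not completely observable.

2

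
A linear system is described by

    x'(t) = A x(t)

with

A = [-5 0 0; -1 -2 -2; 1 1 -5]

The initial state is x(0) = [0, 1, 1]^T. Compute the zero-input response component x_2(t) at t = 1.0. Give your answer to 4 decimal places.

0.0183

det(sI - A) = s^3 - (tr A)s^2 + (M11 + M22 + M33)s - det A, where Mii is the 2×2 principal minor of A obtained by deleting row i and column i.
tr A = (-5) + (-2) + (-5) = -12; M11 = (-2)·(-5) - (-2)·1 = 10 - (-2) = 12; M22 = (-5)·(-5) - 0·1 = 25 - 0 = 25; M33 = (-5)·(-2) - 0·(-1) = 10 - 0 = 10; sum of minors = 47.
det A = (-5)·((-2)·(-5) - (-2)·1) - 0·((-1)·(-5) - (-2)·1) + 0·((-1)·1 - (-2)·1) = (-5)·12 - 0·7 + 0·1 = -60.
So p(s) = det(sI - A) = s^3 + 12s^2 + 47s + 60.
Rational-root test: any integer root divides 60. Testing small divisors, s = -3 works: p(-3) = -27 + 108 + (-141) + 60 = 0, so (s + 3) is a factor.
Dividing, p(s) = (s + 3)(s^2 + 9s + 20).
Factor s^2 + 9s + 20: two numbers with sum -9 and product 20 are -4 and -5, so s^2 + 9s + 20 = (s + 4)(s + 5).
Hence p(s) = (s + 3) (s + 4) (s + 5), with roots -5, -4, -3.
The eigenvalues -5, -4, -3 are distinct and real, so A is diagonalisable and x(t) = e^{At} x(0) = V diag(e^{λ_i t}) V^{-1} x(0), where the columns of V are the eigenvectors.
λ = -5: A - (-5)I = [[0, 0, 0], [-1, 3, -2], [1, 1, 0]]. v must be orthogonal to every row; (row 2) × (row 3) = [2, -2, -4], so take v_1 = [1, -1, -2]^T.
λ = -4: A - (-4)I = [[-1, 0, 0], [-1, 2, -2], [1, 1, -1]]. v must be orthogonal to every row; (row 1) × (row 2) = [0, -2, -2], so take v_2 = [0, -1, -1]^T.
λ = -3: A - (-3)I = [[-2, 0, 0], [-1, 1, -2], [1, 1, -2]]. v must be orthogonal to every row; (row 1) × (row 2) = [0, -4, -2], so take v_3 = [0, -2, -1]^T.
V = [v_1 v_2 v_3] = [[1, 0, 0], [-1, -1, -2], [-2, -1, -1]] has det V = -1, so V^{-1} = adj(V)/det V = [[1, 0, 0], [-3, 1, -2], [1, -1, 1]].
Modal coordinates z(0) = V^{-1} x(0): 1·0 + 0·1 + 0·1 = 0; (-3)·0 + 1·1 + (-2)·1 = -1; 1·0 + (-1)·1 + 1·1 = 0; so z(0) = [0, -1, 0]^T.
x_2(t) = Σ_i (v_i)_2 · z_i(0) · e^{λ_i t} (row 2 of V times the modal terms).
x_2(1.0) = (-1)·0·e^{-5·1.0} + (-1)·(-1)·e^{-4·1.0} + (-2)·0·e^{-3·1.0} = 0·0.006738 + 1·0.018316 + 0·0.049787 = 0.0183.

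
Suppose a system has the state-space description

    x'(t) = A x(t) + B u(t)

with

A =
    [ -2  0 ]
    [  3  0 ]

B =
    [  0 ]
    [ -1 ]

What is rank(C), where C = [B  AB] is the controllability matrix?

1

AB = [[0], [0]]
Controllability matrix C = [B  AB] = [[0, 0], [-1, 0]]
Every column of C is a scalar multiple of column 1 = [0, -1] (multipliers 1, 0), so the columns span a one-dimensional space.
C ≠ 0, hence rank(C) = 1.
rank(C) = 1 < n = 2, so the pair (A, B) is not completely controllable.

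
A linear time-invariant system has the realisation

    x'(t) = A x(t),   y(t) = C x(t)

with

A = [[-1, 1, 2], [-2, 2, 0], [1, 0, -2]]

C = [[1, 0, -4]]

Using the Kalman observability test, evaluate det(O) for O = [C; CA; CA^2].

-8

CA = [[-5, 1, 10]]
CA^2 = [[13, -3, -30]]
Observability matrix O = [C; CA; CA^2] = [[1, 0, -4], [-5, 1, 10], [13, -3, -30]]
Expanding along the first row, det(O) = 1·(1·(-30) - 10·(-3)) - 0·((-5)·(-30) - 10·13) + (-4)·((-5)·(-3) - 1·13) = 1·0 - 0·20 + (-4)·2 = -8
Since det(O) ≠ 0, rank(O) = 3 and the system is completely observable.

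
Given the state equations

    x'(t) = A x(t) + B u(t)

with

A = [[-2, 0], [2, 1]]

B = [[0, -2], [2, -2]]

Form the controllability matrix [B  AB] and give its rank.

AB = [[0, 4], [2, -6]]
Controllability matrix C = [B  AB] = [[0, -2, 0, 4], [2, -2, 2, -6]]
Take the 2×2 submatrix of C formed by columns 1, 2: [[0, -2], [2, -2]]. Its determinant is 0·(-2) - (-2)·2 = 0 - (-4) = 4 ≠ 0.
So rank(C) ≥ 2; since C has 2 rows, rank(C) = 2.
rank(C) = 2 = n, so the pair (A, B) is completely controllable.

2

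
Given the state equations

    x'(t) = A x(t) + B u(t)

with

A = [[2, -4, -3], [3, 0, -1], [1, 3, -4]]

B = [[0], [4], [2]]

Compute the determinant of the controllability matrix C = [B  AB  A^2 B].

-1752

AB = [[-22], [-2], [4]]
A^2B = [[-48], [-70], [-44]]
Controllability matrix C = [B  AB  A^2B] = [[0, -22, -48], [4, -2, -70], [2, 4, -44]]
Expanding along the first row, det(C) = 0·((-2)·(-44) - (-70)·4) - (-22)·(4·(-44) - (-70)·2) + (-48)·(4·4 - (-2)·2) = 0·368 - (-22)·(-36) + (-48)·20 = -1752
Since det(C) ≠ 0, rank(C) = 3 and the system is completely controllable.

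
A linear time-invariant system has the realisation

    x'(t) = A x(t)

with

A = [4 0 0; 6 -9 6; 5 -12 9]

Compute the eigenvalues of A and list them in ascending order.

-3, 3, 4

det(sI - A) = s^3 - (tr A)s^2 + (M11 + M22 + M33)s - det A, where Mii is the 2×2 principal minor of A obtained by deleting row i and column i.
tr A = 4 + (-9) + 9 = 4; M11 = (-9)·9 - 6·(-12) = -81 - (-72) = -9; M22 = 4·9 - 0·5 = 36 - 0 = 36; M33 = 4·(-9) - 0·6 = -36 - 0 = -36; sum of minors = -9.
det A = 4·((-9)·9 - 6·(-12)) - 0·(6·9 - 6·5) + 0·(6·(-12) - (-9)·5) = 4·(-9) - 0·24 + 0·(-27) = -36.
So p(s) = det(sI - A) = s^3 - 4s^2 - 9s + 36.
Rational-root test: any integer root divides 36. Testing small divisors, s = -3 works: p(-3) = -27 + (-36) + 27 + 36 = 0, so (s + 3) is a factor.
Dividing, p(s) = (s + 3)(s^2 - 7s + 12).
Factor s^2 - 7s + 12: two numbers with sum 7 and product 12 are 4 and 3, so s^2 - 7s + 12 = (s - 4)(s - 3).
Hence p(s) = (s - 4) (s - 3) (s + 3), with roots -3, 3, 4.
At least one eigenvalue has non-negative real part, so the system is not asymptotically stable.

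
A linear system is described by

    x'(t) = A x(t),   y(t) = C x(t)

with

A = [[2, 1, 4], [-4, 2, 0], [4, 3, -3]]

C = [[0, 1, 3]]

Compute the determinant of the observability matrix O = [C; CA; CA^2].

2288

CA = [[8, 11, -9]]
CA^2 = [[-64, 3, 59]]
Observability matrix O = [C; CA; CA^2] = [[0, 1, 3], [8, 11, -9], [-64, 3, 59]]
Expanding along the first row, det(O) = 0·(11·59 - (-9)·3) - 1·(8·59 - (-9)·(-64)) + 3·(8·3 - 11·(-64)) = 0·676 - 1·(-104) + 3·728 = 2288
Since det(O) ≠ 0, rank(O) = 3 and the system is completely observable.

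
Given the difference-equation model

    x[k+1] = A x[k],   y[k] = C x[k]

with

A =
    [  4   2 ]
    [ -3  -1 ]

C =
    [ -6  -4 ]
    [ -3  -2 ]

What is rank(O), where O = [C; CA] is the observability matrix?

CA = [[-12, -8], [-6, -4]]
Observability matrix O = [C; CA] = [[-6, -4], [-3, -2], [-12, -8], [-6, -4]]
Every row of O is a scalar multiple of row 1 = [-6, -4] (multipliers 1, 1/2, 2, 1), so the rows span a one-dimensional space.
O ≠ 0, hence rank(O) = 1.
rank(O) = 1 < n = 2, so the pair (A, C) is not completely observable.

1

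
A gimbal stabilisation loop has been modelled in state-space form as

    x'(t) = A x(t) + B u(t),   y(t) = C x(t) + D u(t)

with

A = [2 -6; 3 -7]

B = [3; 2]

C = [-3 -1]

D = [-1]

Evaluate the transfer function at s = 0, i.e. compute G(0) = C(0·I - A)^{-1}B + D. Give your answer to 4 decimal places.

-9.0000

G(0) = C(-A)^{-1}B + D = -C A^{-1} B + D.
det A = 4, so A^{-1} = (1/4)·adj(A) = [[-7/4, 3/2], [-3/4, 1/2]]
A^{-1} B = [-9/4, -5/4]^T
C A^{-1} B = 8
G(0) = D - C A^{-1} B = -1 - (8) = -9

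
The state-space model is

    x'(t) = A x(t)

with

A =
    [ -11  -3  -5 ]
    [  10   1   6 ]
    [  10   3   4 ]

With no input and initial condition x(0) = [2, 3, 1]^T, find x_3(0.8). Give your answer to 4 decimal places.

6.1370

det(sI - A) = s^3 - (tr A)s^2 + (M11 + M22 + M33)s - det A, where Mii is the 2×2 principal minor of A obtained by deleting row i and column i.
tr A = (-11) + 1 + 4 = -6; M11 = 1·4 - 6·3 = 4 - 18 = -14; M22 = (-11)·4 - (-5)·10 = -44 - (-50) = 6; M33 = (-11)·1 - (-3)·10 = -11 - (-30) = 19; sum of minors = 11.
det A = (-11)·(1·4 - 6·3) - (-3)·(10·4 - 6·10) + (-5)·(10·3 - 1·10) = (-11)·(-14) - (-3)·(-20) + (-5)·20 = -6.
So p(s) = det(sI - A) = s^3 + 6s^2 + 11s + 6.
Rational-root test: any integer root divides 6. Testing small divisors, s = -1 works: p(-1) = -1 + 6 + (-11) + 6 = 0, so (s + 1) is a factor.
Dividing, p(s) = (s + 1)(s^2 + 5s + 6).
Factor s^2 + 5s + 6: two numbers with sum -5 and product 6 are -2 and -3, so s^2 + 5s + 6 = (s + 2)(s + 3).
Hence p(s) = (s + 1) (s + 2) (s + 3), with roots -3, -2, -1.
The eigenvalues -3, -2, -1 are distinct and real, so A is diagonalisable and x(t) = e^{At} x(0) = V diag(e^{λ_i t}) V^{-1} x(0), where the columns of V are the eigenvectors.
λ = -3: A - (-3)I = [[-8, -3, -5], [10, 4, 6], [10, 3, 7]]. v must be orthogonal to every row; (row 1) × (row 2) = [2, -2, -2], so take v_1 = [-1, 1, 1]^T.
λ = -2: A - (-2)I = [[-9, -3, -5], [10, 3, 6], [10, 3, 6]]. v must be orthogonal to every row; (row 1) × (row 2) = [-3, 4, 3], so take v_2 = [-3, 4, 3]^T.
λ = -1: A - (-1)I = [[-10, -3, -5], [10, 2, 6], [10, 3, 5]]. v must be orthogonal to every row; (row 1) × (row 2) = [-8, 10, 10], so take v_3 = [4, -5, -5]^T.
V = [v_1 v_2 v_3] = [[-1, -3, 4], [1, 4, -5], [1, 3, -5]] has det V = 1, so V^{-1} = adj(V)/det V = [[-5, -3, -1], [0, 1, -1], [-1, 0, -1]].
Modal coordinates z(0) = V^{-1} x(0): (-5)·2 + (-3)·3 + (-1)·1 = -20; 0·2 + 1·3 + (-1)·1 = 2; (-1)·2 + 0·3 + (-1)·1 = -3; so z(0) = [-20, 2, -3]^T.
x_3(t) = Σ_i (v_i)_3 · z_i(0) · e^{λ_i t} (row 3 of V times the modal terms).
x_3(0.8) = 1·(-20)·e^{-3·0.8} + 3·2·e^{-2·0.8} + (-5)·(-3)·e^{-1·0.8} = (-20)·0.090718 + 6·0.201897 + 15·0.449329 = 6.1370.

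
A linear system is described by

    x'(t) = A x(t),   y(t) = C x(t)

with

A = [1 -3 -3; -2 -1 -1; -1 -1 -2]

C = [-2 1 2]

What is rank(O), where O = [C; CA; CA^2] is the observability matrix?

3

CA = [[-6, 3, 1]]
CA^2 = [[-13, 14, 13]]
Observability matrix O = [C; CA; CA^2] = [[-2, 1, 2], [-6, 3, 1], [-13, 14, 13]]
det(O) = (-2)·(3·13 - 1·14) - 1·((-6)·13 - 1·(-13)) + 2·((-6)·14 - 3·(-13)) = (-2)·25 - 1·(-65) + 2·(-45) = -75 ≠ 0, so rank(O) = 3.
rank(O) = 3 = n, so the pair (A, C) is completely observable.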